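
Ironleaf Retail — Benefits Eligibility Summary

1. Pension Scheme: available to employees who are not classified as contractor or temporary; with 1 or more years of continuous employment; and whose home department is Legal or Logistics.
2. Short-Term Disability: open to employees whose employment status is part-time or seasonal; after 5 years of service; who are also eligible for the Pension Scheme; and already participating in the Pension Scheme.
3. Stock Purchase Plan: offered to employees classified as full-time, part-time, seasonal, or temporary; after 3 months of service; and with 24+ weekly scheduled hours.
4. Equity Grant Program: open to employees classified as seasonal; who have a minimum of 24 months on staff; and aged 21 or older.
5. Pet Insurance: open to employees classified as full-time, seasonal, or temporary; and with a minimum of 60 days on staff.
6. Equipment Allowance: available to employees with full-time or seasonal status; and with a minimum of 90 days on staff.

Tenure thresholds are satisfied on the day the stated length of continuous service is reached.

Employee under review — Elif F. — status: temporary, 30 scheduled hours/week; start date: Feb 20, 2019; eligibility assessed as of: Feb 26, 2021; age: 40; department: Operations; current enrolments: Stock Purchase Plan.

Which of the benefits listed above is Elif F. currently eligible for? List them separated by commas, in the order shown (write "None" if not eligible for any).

Service from Feb 20, 2019 to Feb 26, 2021: 737 days.
Pension Scheme — status temporary ✗ (excluded) → not eligible.
Short-Term Disability — status temporary ✗ (requires part-time or seasonal) → not eligible.
Stock Purchase Plan — status temporary ✓; service 737 days ≥ 3 months (≈90 days) ✓; 30 hrs/wk ≥ 24 ✓ → eligible.
Equity Grant Program — status temporary ✗ (requires seasonal) → not eligible.
Pet Insurance — status temporary ✓; service 737 days ≥ 60 days ✓ → eligible.
Equipment Allowance — status temporary ✗ (requires full-time or seasonal) → not eligible.

Stock Purchase Plan, Pet Insurance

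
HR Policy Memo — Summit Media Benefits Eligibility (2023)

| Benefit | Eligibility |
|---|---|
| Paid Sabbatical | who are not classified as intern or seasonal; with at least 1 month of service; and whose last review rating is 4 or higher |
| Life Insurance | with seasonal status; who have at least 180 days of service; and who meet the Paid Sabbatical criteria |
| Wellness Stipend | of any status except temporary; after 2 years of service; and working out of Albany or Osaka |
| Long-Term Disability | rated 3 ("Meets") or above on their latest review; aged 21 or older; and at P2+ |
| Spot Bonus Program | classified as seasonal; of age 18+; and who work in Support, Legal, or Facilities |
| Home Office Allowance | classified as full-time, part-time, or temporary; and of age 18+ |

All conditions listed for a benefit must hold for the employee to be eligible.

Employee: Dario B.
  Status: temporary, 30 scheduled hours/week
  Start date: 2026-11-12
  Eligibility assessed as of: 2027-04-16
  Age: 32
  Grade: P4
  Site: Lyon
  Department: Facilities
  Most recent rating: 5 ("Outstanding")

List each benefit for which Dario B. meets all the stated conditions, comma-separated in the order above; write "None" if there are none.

Paid Sabbatical, Long-Term Disability, Home Office Allowance

Service from 2026-11-12 to 2027-04-16: 155 days.
Paid Sabbatical — status temporary ✓ (not excluded); service 155 days ≥ 1 month (≈30 days) ✓; rating 5 ≥ 4 ✓ → eligible.
Life Insurance — status temporary ✗ (requires seasonal) → not eligible.
Wellness Stipend — status temporary ✗ (excluded) → not eligible.
Long-Term Disability — rating 5 ≥ 3 ✓; age 32 ≥ 21 ✓; grade P4 ≥ P2 ✓ → eligible.
Spot Bonus Program — status temporary ✗ (requires seasonal) → not eligible.
Home Office Allowance — status temporary ✓; age 32 ≥ 18 ✓ → eligible.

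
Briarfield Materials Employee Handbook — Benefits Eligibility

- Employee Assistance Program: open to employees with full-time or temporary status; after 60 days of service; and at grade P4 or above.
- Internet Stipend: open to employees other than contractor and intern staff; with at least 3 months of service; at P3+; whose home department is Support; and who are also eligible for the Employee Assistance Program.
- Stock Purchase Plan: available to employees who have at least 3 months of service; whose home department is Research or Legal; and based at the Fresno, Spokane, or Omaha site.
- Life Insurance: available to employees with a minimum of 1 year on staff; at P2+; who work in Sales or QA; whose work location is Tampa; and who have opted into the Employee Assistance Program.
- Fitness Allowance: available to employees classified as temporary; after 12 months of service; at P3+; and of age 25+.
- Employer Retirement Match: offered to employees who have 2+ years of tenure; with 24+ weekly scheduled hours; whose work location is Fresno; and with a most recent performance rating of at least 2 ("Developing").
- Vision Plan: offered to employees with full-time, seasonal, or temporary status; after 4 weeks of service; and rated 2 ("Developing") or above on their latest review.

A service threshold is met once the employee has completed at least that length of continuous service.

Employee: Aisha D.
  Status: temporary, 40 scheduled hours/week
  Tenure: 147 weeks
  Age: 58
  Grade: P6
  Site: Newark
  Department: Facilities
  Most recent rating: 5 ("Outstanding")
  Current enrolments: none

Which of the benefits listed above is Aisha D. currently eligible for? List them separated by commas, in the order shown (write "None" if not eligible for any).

Employee Assistance Program — status temporary ✓; service 147 weeks ≥ 60 days ✓; grade P6 ≥ P4 ✓ → eligible.
Internet Stipend — status temporary ✓ (not excluded); service 147 weeks ≥ 3 months (≈90 days) ✓; grade P6 ≥ P3 ✓; dept Facilities ✗ → not eligible.
Stock Purchase Plan — service 147 weeks ≥ 3 months (≈90 days) ✓; dept Facilities ✗ → not eligible.
Life Insurance — service 147 weeks ≥ 1 year (≈365 days) ✓; grade P6 ≥ P2 ✓; dept Facilities ✗ → not eligible.
Fitness Allowance — status temporary ✓; service 147 weeks ≥ 12 months (≈360 days) ✓; grade P6 ≥ P3 ✓; age 58 ≥ 25 ✓ → eligible.
Employer Retirement Match — service 147 weeks ≥ 2 years (≈730 days) ✓; 40 hrs/wk ≥ 24 ✓; site Newark ✗ (not Fresno) → not eligible.
Vision Plan — status temporary ✓; service 147 weeks ≥ 4 weeks ✓; rating 5 ≥ 2 ✓ → eligible.

Employee Assistance Program, Fitness Allowance, Vision Plan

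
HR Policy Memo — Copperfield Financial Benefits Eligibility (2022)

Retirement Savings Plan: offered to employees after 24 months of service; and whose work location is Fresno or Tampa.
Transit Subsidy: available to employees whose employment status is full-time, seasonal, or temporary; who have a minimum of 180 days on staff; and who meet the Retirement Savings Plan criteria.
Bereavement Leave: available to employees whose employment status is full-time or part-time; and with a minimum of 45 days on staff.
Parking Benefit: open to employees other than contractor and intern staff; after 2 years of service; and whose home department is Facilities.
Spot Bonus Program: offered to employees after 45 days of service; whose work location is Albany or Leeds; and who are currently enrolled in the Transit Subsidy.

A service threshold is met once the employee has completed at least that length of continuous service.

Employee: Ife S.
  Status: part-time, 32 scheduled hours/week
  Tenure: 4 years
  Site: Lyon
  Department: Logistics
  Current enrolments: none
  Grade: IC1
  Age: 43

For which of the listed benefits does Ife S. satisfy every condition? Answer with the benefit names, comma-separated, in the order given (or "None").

Retirement Savings Plan — service 4 years ≥ 24 months (≈720 days) ✓; site Lyon ✗ (not Fresno or Tampa) → not eligible.
Transit Subsidy — status part-time ✗ (requires full-time, seasonal, or temporary) → not eligible.
Bereavement Leave — status part-time ✓; service 4 years ≥ 45 days ✓ → eligible.
Parking Benefit — status part-time ✓ (not excluded); service 4 years ≥ 2 years ✓; dept Logistics ✗ → not eligible.
Spot Bonus Program — service 4 years ≥ 45 days ✓; site Lyon ✗ (not Albany or Leeds) → not eligible.

Bereavement Leave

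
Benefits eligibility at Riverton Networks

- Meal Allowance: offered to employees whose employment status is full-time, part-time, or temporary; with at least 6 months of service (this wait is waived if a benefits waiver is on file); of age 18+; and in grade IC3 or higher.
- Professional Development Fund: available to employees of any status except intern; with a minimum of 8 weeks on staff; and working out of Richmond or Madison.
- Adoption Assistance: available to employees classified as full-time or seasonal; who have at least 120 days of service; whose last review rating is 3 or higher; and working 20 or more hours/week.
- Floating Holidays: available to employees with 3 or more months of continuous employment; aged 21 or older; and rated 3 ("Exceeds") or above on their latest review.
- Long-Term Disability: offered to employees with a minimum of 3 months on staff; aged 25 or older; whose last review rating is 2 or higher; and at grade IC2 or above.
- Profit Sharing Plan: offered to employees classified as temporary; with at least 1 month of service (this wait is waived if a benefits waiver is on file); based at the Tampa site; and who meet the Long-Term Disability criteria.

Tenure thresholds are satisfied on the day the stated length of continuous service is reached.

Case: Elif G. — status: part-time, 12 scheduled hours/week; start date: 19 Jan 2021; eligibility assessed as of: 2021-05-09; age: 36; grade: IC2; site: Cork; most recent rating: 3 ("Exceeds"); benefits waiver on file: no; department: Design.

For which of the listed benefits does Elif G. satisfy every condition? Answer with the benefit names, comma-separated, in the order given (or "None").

Service from 19 Jan 2021 to 2021-05-09: 110 days.
Meal Allowance — status part-time ✓; no waiver, service 110 days < 6 months (≈180 days) ✗ → not eligible.
Professional Development Fund — status part-time ✓ (not excluded); service 110 days ≥ 8 weeks (≈56 days) ✓; site Cork ✗ (not Richmond or Madison) → not eligible.
Adoption Assistance — status part-time ✗ (requires full-time or seasonal) → not eligible.
Floating Holidays — service 110 days ≥ 3 months (≈90 days) ✓; age 36 ≥ 21 ✓; rating 3 ≥ 3 ✓ → eligible.
Long-Term Disability — service 110 days ≥ 3 months (≈90 days) ✓; age 36 ≥ 25 ✓; rating 3 ≥ 2 ✓; grade IC2 ≥ IC2 ✓ → eligible.
Profit Sharing Plan — status part-time ✗ (requires temporary) → not eligible.

Floating Holidays, Long-Term Disability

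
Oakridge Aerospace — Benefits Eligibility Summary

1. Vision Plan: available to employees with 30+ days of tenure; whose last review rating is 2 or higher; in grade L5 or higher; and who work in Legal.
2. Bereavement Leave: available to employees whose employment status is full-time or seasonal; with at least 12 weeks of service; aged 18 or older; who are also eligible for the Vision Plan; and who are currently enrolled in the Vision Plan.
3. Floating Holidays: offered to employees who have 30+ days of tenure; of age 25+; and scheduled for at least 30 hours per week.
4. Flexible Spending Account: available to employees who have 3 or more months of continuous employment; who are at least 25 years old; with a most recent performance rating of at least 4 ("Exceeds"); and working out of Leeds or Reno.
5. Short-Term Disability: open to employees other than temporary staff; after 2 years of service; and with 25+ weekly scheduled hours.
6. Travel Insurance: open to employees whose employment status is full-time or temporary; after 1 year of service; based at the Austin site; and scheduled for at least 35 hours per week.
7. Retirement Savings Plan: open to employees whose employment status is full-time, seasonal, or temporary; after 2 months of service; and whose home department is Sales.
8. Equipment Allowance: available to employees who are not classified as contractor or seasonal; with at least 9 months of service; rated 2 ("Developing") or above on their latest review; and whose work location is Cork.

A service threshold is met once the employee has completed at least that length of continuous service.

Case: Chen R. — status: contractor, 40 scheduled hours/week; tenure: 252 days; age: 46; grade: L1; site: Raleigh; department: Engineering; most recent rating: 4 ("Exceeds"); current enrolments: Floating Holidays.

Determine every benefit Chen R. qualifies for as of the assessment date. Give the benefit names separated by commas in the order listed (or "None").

Vision Plan — service 252 days ≥ 30 days ✓; rating 4 ≥ 2 ✓; grade L1 < L5 ✗ → not eligible.
Bereavement Leave — status contractor ✗ (requires full-time or seasonal) → not eligible.
Floating Holidays — service 252 days ≥ 30 days ✓; age 46 ≥ 25 ✓; 40 hrs/wk ≥ 30 ✓ → eligible.
Flexible Spending Account — service 252 days ≥ 3 months (≈90 days) ✓; age 46 ≥ 25 ✓; rating 4 ≥ 4 ✓; site Raleigh ✗ (not Leeds or Reno) → not eligible.
Short-Term Disability — status contractor ✓ (not excluded); service 252 days < 2 years (≈730 days) ✗ → not eligible.
Travel Insurance — status contractor ✗ (requires full-time or temporary) → not eligible.
Retirement Savings Plan — status contractor ✗ (requires full-time, seasonal, or temporary) → not eligible.
Equipment Allowance — status contractor ✗ (excluded) → not eligible.

Floating Holidays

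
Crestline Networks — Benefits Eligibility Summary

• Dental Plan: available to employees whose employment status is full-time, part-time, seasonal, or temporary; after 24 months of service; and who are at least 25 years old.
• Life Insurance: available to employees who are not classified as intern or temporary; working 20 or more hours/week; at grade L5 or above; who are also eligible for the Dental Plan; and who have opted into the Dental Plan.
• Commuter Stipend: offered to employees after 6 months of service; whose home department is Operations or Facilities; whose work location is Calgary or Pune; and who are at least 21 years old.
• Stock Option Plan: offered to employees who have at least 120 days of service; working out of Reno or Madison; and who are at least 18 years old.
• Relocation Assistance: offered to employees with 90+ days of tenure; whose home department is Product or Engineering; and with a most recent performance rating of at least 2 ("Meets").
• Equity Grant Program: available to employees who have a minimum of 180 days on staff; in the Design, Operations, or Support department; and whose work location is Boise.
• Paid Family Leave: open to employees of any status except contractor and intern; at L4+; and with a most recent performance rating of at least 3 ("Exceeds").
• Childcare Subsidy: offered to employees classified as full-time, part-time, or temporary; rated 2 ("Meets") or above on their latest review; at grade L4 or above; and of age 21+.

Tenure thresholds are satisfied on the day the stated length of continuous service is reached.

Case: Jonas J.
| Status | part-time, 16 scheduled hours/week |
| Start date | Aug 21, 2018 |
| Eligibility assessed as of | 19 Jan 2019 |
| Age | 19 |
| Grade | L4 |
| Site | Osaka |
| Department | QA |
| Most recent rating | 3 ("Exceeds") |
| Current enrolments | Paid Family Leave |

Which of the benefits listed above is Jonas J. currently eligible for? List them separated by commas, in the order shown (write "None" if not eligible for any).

Paid Family Leave

Service from Aug 21, 2018 to 19 Jan 2019: 151 days.
Dental Plan — status part-time ✓; service 151 days < 24 months (≈720 days) ✗ → not eligible.
Life Insurance — status part-time ✓ (not excluded); 16 hrs/wk < 20 ✗ → not eligible.
Commuter Stipend — service 151 days < 6 months (≈180 days) ✗ → not eligible.
Stock Option Plan — service 151 days ≥ 120 days ✓; site Osaka ✗ (not Reno or Madison) → not eligible.
Relocation Assistance — service 151 days ≥ 90 days ✓; dept QA ✗ → not eligible.
Equity Grant Program — service 151 days < 180 days ✗ → not eligible.
Paid Family Leave — status part-time ✓ (not excluded); grade L4 ≥ L4 ✓; rating 3 ≥ 3 ✓ → eligible.
Childcare Subsidy — status part-time ✓; rating 3 ≥ 2 ✓; grade L4 ≥ L4 ✓; age 19 < 21 ✗ → not eligible.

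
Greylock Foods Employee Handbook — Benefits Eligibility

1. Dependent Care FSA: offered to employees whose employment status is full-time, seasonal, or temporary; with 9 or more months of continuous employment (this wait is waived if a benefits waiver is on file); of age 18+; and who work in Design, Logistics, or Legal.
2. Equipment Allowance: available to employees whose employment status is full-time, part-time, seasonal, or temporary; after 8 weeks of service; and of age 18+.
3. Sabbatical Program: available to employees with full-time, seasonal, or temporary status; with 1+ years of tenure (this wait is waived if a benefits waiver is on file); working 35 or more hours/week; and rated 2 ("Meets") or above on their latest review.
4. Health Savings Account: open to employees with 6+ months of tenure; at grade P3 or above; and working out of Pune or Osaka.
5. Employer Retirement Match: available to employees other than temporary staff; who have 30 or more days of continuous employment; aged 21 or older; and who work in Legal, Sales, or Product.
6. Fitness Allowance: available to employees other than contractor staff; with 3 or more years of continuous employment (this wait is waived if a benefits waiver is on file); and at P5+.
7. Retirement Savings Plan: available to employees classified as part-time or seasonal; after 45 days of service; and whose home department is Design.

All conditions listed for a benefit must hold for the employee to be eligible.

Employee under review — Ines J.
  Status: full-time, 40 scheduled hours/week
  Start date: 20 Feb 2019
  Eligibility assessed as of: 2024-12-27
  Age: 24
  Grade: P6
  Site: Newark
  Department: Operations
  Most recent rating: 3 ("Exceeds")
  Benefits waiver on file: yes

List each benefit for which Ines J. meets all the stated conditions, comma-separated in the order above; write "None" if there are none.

Service from 20 Feb 2019 to 2024-12-27: 2137 days.
Dependent Care FSA — status full-time ✓; benefits waiver on file ✓; age 24 ≥ 18 ✓; dept Operations ✗ → not eligible.
Equipment Allowance — status full-time ✓; service 2137 days ≥ 8 weeks (≈56 days) ✓; age 24 ≥ 18 ✓ → eligible.
Sabbatical Program — status full-time ✓; benefits waiver on file ✓; 40 hrs/wk ≥ 35 ✓; rating 3 ≥ 2 ✓ → eligible.
Health Savings Account — service 2137 days ≥ 6 months (≈180 days) ✓; grade P6 ≥ P3 ✓; site Newark ✗ (not Pune or Osaka) → not eligible.
Employer Retirement Match — status full-time ✓ (not excluded); service 2137 days ≥ 30 days ✓; age 24 ≥ 21 ✓; dept Operations ✗ → not eligible.
Fitness Allowance — status full-time ✓ (not excluded); benefits waiver on file ✓; grade P6 ≥ P5 ✓ → eligible.
Retirement Savings Plan — status full-time ✗ (requires part-time or seasonal) → not eligible.

Equipment Allowance, Sabbatical Program, Fitness Allowance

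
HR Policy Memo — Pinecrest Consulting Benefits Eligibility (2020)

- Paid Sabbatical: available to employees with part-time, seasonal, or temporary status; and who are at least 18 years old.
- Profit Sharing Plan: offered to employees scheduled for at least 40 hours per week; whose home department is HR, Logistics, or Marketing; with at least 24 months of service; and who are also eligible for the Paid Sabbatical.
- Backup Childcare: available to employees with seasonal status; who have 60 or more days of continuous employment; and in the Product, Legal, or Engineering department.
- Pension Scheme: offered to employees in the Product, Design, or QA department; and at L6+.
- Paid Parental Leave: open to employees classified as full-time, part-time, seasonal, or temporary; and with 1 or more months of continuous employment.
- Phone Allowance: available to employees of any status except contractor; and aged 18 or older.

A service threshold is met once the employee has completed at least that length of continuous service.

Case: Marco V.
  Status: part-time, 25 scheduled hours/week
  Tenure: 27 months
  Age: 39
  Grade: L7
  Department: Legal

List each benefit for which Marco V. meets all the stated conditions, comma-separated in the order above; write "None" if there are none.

Paid Sabbatical — status part-time ✓; age 39 ≥ 18 ✓ → eligible.
Profit Sharing Plan — 25 hrs/wk < 40 ✗ → not eligible.
Backup Childcare — status part-time ✗ (requires seasonal) → not eligible.
Pension Scheme — dept Legal ✗ → not eligible.
Paid Parental Leave — status part-time ✓; service 27 months ≥ 1 month ✓ → eligible.
Phone Allowance — status part-time ✓ (not excluded); age 39 ≥ 18 ✓ → eligible.

Paid Sabbatical, Paid Parental Leave, Phone Allowance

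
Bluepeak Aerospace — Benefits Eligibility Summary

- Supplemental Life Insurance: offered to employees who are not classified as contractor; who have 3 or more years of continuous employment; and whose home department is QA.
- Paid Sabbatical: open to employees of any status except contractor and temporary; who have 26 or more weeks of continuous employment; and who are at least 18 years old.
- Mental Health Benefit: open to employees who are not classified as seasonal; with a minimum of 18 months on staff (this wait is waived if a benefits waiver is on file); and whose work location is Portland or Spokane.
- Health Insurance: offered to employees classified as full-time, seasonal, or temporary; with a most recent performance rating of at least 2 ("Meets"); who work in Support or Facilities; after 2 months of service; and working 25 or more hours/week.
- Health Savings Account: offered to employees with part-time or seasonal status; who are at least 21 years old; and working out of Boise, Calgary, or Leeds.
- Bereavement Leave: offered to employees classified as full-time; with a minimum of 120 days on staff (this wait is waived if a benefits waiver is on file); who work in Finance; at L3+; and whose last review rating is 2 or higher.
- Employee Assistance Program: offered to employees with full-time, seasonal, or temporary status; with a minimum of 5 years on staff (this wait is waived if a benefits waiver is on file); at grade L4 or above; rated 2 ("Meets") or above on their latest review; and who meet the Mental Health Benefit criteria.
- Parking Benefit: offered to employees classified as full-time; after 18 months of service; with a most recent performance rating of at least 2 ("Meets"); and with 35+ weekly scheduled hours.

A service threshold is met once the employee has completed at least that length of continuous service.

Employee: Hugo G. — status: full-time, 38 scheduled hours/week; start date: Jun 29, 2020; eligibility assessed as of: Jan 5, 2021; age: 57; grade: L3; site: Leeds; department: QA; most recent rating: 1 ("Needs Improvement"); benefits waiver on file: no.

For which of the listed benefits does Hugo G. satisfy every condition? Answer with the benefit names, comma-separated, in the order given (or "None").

Service from Jun 29, 2020 to Jan 5, 2021: 190 days.
Supplemental Life Insurance — status full-time ✓ (not excluded); service 190 days < 3 years (≈1095 days) ✗ → not eligible.
Paid Sabbatical — status full-time ✓ (not excluded); service 190 days ≥ 26 weeks (≈182 days) ✓; age 57 ≥ 18 ✓ → eligible.
Mental Health Benefit — status full-time ✓ (not excluded); no waiver, service 190 days < 18 months (≈540 days) ✗ → not eligible.
Health Insurance — status full-time ✓; rating 1 < 2 ✗ → not eligible.
Health Savings Account — status full-time ✗ (requires part-time or seasonal) → not eligible.
Bereavement Leave — status full-time ✓; no waiver, service 190 days ≥ 120 days ✓; dept QA ✗ → not eligible.
Employee Assistance Program — status full-time ✓; no waiver, service 190 days < 5 years (≈1825 days) ✗ → not eligible.
Parking Benefit — status full-time ✓; service 190 days < 18 months (≈540 days) ✗ → not eligible.

Paid Sabbatical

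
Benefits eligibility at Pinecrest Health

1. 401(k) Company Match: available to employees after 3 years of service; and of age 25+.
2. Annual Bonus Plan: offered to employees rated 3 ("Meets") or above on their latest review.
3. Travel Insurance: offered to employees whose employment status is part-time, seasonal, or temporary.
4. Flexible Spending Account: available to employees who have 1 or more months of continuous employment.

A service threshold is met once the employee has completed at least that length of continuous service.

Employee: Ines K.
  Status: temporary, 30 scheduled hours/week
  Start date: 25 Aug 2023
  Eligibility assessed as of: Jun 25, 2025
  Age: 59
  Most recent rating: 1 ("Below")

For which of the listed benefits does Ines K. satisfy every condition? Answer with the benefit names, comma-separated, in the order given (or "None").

Service from 25 Aug 2023 to Jun 25, 2025: 670 days.
401(k) Company Match — service 670 days < 3 years (≈1095 days) ✗ → not eligible.
Annual Bonus Plan — rating 1 < 3 ✗ → not eligible.
Travel Insurance — status temporary ✓ → eligible.
Flexible Spending Account — service 670 days ≥ 1 month (≈30 days) ✓ → eligible.

Travel Insurance, Flexible Spending Account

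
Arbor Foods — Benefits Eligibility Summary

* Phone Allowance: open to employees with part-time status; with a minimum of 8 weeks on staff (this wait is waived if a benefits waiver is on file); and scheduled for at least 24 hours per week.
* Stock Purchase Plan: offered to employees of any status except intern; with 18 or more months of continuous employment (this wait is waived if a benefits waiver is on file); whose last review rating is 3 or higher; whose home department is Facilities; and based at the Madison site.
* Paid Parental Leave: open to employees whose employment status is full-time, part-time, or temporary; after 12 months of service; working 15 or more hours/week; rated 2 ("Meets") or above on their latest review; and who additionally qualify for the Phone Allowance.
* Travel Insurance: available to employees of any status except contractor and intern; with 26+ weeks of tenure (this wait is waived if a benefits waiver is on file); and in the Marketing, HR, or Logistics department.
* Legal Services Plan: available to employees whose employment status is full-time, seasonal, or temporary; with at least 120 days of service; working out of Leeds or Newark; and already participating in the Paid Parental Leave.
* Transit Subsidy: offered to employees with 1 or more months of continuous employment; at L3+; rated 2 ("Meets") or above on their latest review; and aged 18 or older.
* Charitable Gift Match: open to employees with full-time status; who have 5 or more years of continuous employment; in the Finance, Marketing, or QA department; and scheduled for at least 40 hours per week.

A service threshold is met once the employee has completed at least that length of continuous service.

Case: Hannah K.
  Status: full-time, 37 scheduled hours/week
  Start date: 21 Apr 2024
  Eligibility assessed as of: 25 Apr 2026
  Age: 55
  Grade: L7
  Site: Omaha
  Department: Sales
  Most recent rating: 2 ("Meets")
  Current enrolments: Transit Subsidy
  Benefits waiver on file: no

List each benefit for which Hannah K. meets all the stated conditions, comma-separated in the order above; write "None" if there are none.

Transit Subsidy

Service from 21 Apr 2024 to 25 Apr 2026: 734 days.
Phone Allowance — status full-time ✗ (requires part-time) → not eligible.
Stock Purchase Plan — status full-time ✓ (not excluded); no waiver, service 734 days ≥ 18 months (≈540 days) ✓; rating 2 < 3 ✗ → not eligible.
Paid Parental Leave — status full-time ✓; service 734 days ≥ 12 months (≈360 days) ✓; 37 hrs/wk ≥ 15 ✓; rating 2 ≥ 2 ✓; not eligible for Phone Allowance ✗ → not eligible.
Travel Insurance — status full-time ✓ (not excluded); no waiver, service 734 days ≥ 26 weeks (≈182 days) ✓; dept Sales ✗ → not eligible.
Legal Services Plan — status full-time ✓; service 734 days ≥ 120 days ✓; site Omaha ✗ (not Leeds or Newark) → not eligible.
Transit Subsidy — service 734 days ≥ 1 month (≈30 days) ✓; grade L7 ≥ L3 ✓; rating 2 ≥ 2 ✓; age 55 ≥ 18 ✓ → eligible.
Charitable Gift Match — status full-time ✓; service 734 days < 5 years (≈1825 days) ✗ → not eligible.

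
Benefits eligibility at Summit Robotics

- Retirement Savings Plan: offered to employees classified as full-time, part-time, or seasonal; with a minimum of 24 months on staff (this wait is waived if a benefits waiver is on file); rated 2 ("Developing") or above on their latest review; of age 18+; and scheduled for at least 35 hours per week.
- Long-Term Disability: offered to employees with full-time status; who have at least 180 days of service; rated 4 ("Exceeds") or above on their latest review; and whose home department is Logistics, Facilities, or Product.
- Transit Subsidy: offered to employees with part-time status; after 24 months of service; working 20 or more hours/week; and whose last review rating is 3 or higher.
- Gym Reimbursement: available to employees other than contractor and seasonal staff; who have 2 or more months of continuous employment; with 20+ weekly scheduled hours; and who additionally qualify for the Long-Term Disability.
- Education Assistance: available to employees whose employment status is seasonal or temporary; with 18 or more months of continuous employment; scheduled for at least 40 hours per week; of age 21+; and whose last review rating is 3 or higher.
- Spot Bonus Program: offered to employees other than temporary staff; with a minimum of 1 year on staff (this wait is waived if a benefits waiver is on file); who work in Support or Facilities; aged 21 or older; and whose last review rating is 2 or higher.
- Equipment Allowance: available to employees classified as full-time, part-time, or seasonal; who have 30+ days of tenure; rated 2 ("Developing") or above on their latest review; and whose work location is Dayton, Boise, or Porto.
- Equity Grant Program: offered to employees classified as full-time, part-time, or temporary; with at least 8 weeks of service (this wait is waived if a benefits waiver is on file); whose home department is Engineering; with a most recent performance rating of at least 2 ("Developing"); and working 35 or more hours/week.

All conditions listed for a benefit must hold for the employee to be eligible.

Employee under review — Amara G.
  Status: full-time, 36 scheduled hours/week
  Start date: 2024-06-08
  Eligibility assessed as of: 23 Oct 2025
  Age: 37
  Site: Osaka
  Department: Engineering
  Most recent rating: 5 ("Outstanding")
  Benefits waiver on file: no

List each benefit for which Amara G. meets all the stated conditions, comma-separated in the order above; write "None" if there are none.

Service from 2024-06-08 to 23 Oct 2025: 502 days.
Retirement Savings Plan — status full-time ✓; no waiver, service 502 days < 24 months (≈720 days) ✗ → not eligible.
Long-Term Disability — status full-time ✓; service 502 days ≥ 180 days ✓; rating 5 ≥ 4 ✓; dept Engineering ✗ → not eligible.
Transit Subsidy — status full-time ✗ (requires part-time) → not eligible.
Gym Reimbursement — status full-time ✓ (not excluded); service 502 days ≥ 2 months (≈60 days) ✓; 36 hrs/wk ≥ 20 ✓; not eligible for Long-Term Disability ✗ → not eligible.
Education Assistance — status full-time ✗ (requires seasonal or temporary) → not eligible.
Spot Bonus Program — status full-time ✓ (not excluded); no waiver, service 502 days ≥ 1 year (≈365 days) ✓; dept Engineering ✗ → not eligible.
Equipment Allowance — status full-time ✓; service 502 days ≥ 30 days ✓; rating 5 ≥ 2 ✓; site Osaka ✗ (not Dayton, Boise, or Porto) → not eligible.
Equity Grant Program — status full-time ✓; no waiver, service 502 days ≥ 8 weeks (≈56 days) ✓; dept Engineering ✓; rating 5 ≥ 2 ✓; 36 hrs/wk ≥ 35 ✓ → eligible.

Equity Grant Program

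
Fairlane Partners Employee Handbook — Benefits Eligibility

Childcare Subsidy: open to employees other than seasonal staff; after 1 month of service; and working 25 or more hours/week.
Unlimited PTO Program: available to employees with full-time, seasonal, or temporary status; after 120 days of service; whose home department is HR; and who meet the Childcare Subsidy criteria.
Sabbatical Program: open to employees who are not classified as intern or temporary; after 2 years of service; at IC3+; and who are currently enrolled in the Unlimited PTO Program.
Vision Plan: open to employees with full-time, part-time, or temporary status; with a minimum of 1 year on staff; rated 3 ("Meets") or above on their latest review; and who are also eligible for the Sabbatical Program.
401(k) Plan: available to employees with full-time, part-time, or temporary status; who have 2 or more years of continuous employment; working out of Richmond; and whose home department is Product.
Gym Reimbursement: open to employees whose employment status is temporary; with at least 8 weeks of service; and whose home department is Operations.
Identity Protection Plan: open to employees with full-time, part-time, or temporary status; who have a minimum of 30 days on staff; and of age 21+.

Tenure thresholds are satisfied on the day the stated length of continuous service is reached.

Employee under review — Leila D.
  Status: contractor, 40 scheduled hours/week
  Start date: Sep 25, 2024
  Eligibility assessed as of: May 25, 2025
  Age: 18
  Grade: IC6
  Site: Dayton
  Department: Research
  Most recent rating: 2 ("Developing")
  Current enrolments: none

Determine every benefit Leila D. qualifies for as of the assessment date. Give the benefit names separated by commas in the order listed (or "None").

Service from Sep 25, 2024 to May 25, 2025: 242 days.
Childcare Subsidy — status contractor ✓ (not excluded); service 242 days ≥ 1 month (≈30 days) ✓; 40 hrs/wk ≥ 25 ✓ → eligible.
Unlimited PTO Program — status contractor ✗ (requires full-time, seasonal, or temporary) → not eligible.
Sabbatical Program — status contractor ✓ (not excluded); service 242 days < 2 years (≈730 days) ✗ → not eligible.
Vision Plan — status contractor ✗ (requires full-time, part-time, or temporary) → not eligible.
401(k) Plan — status contractor ✗ (requires full-time, part-time, or temporary) → not eligible.
Gym Reimbursement — status contractor ✗ (requires temporary) → not eligible.
Identity Protection Plan — status contractor ✗ (requires full-time, part-time, or temporary) → not eligible.

Childcare Subsidy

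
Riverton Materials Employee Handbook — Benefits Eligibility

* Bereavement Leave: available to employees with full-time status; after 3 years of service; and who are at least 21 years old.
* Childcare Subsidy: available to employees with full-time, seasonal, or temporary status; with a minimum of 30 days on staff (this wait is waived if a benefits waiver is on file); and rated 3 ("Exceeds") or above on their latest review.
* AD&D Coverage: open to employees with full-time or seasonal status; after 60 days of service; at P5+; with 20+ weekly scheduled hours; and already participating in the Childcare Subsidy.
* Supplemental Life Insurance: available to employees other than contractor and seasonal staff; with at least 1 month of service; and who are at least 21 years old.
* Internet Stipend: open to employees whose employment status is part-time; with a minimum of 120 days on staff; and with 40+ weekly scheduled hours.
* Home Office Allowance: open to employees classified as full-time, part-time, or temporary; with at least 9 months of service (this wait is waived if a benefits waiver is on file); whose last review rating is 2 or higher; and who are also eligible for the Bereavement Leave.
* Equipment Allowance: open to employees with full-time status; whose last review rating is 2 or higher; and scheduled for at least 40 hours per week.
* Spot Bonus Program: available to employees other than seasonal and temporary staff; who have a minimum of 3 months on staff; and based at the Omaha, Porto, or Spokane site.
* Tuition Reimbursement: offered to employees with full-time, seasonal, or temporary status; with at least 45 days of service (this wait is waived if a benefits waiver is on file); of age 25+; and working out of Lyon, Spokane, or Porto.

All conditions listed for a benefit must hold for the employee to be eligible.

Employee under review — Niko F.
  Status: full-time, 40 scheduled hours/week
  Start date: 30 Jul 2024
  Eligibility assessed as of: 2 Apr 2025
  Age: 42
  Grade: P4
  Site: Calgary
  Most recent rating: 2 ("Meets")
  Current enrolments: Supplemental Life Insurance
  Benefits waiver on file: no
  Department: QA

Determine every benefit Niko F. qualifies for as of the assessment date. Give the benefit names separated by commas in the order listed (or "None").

Service from 30 Jul 2024 to 2 Apr 2025: 246 days.
Bereavement Leave — status full-time ✓; service 246 days < 3 years (≈1095 days) ✗ → not eligible.
Childcare Subsidy — status full-time ✓; no waiver, service 246 days ≥ 30 days ✓; rating 2 < 3 ✗ → not eligible.
AD&D Coverage — status full-time ✓; service 246 days ≥ 60 days ✓; grade P4 < P5 ✗ → not eligible.
Supplemental Life Insurance — status full-time ✓ (not excluded); service 246 days ≥ 1 month (≈30 days) ✓; age 42 ≥ 21 ✓ → eligible.
Internet Stipend — status full-time ✗ (requires part-time) → not eligible.
Home Office Allowance — status full-time ✓; no waiver, service 246 days < 9 months (≈270 days) ✗ → not eligible.
Equipment Allowance — status full-time ✓; rating 2 ≥ 2 ✓; 40 hrs/wk ≥ 40 ✓ → eligible.
Spot Bonus Program — status full-time ✓ (not excluded); service 246 days ≥ 3 months (≈90 days) ✓; site Calgary ✗ (not Omaha, Porto, or Spokane) → not eligible.
Tuition Reimbursement — status full-time ✓; no waiver, service 246 days ≥ 45 days ✓; age 42 ≥ 25 ✓; site Calgary ✗ (not Lyon, Spokane, or Porto) → not eligible.

Supplemental Life Insurance, Equipment Allowance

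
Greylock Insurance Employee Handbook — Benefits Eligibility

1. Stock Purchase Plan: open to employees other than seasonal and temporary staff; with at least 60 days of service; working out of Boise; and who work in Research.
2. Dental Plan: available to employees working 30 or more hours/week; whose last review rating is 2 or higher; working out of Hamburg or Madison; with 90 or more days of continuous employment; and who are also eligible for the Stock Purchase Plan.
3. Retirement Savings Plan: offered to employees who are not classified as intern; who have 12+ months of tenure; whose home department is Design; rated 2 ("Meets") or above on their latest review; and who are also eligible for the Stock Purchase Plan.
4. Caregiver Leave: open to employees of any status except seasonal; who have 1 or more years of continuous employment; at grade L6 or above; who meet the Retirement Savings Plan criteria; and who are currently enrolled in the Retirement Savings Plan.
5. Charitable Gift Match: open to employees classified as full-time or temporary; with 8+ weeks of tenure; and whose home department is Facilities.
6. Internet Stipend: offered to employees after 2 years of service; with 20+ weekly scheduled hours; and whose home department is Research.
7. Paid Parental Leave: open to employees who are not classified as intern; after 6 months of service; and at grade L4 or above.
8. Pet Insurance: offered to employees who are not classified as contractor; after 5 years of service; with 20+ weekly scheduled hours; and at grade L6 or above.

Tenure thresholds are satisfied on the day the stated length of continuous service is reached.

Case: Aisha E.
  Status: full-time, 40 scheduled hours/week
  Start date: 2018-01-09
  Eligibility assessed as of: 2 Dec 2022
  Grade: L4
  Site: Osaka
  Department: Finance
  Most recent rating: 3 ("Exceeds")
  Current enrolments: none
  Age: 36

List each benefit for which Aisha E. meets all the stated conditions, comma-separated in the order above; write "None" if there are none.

Service from 2018-01-09 to 2 Dec 2022: 1788 days.
Stock Purchase Plan — status full-time ✓ (not excluded); service 1788 days ≥ 60 days ✓; site Osaka ✗ (not Boise) → not eligible.
Dental Plan — 40 hrs/wk ≥ 30 ✓; rating 3 ≥ 2 ✓; site Osaka ✗ (not Hamburg or Madison) → not eligible.
Retirement Savings Plan — status full-time ✓ (not excluded); service 1788 days ≥ 12 months (≈360 days) ✓; dept Finance ✗ → not eligible.
Caregiver Leave — status full-time ✓ (not excluded); service 1788 days ≥ 1 year (≈365 days) ✓; grade L4 < L6 ✗ → not eligible.
Charitable Gift Match — status full-time ✓; service 1788 days ≥ 8 weeks (≈56 days) ✓; dept Finance ✗ → not eligible.
Internet Stipend — service 1788 days ≥ 2 years (≈730 days) ✓; 40 hrs/wk ≥ 20 ✓; dept Finance ✗ → not eligible.
Paid Parental Leave — status full-time ✓ (not excluded); service 1788 days ≥ 6 months (≈180 days) ✓; grade L4 ≥ L4 ✓ → eligible.
Pet Insurance — status full-time ✓ (not excluded); service 1788 days < 5 years (≈1825 days) ✗ → not eligible.

Paid Parental Leave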